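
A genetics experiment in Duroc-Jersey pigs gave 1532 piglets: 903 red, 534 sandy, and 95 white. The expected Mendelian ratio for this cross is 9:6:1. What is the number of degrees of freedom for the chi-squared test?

2

A goodness-of-fit test with 3 phenotype classes has df = 3 − 1 = 2.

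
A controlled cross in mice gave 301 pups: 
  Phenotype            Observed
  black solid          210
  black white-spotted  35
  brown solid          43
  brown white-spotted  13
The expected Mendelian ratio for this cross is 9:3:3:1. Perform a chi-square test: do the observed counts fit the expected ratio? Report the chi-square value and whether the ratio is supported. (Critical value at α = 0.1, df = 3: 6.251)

Under the 9:3:3:1 hypothesis (Σ ratio = 16, N = 301):
  black solid: 301 × 9/16 = 169.3125
  black white-spotted: 301 × 3/16 = 56.4375
  brown solid: 301 × 3/16 = 56.4375
  brown white-spotted: 301 × 1/16 = 18.8125
χ² = Σ (O − E)² / E
  black solid: (210 − 169.3125)² / 169.3125 = 9.7776
  black white-spotted: (35 − 56.4375)² / 56.4375 = 8.1429
  brown solid: (43 − 56.4375)² / 56.4375 = 3.1994
  brown white-spotted: (13 − 18.8125)² / 18.8125 = 1.7959
χ² = 9.7776 + 8.1429 + 3.1994 + 1.7959 = 22.9158 ≈ 22.916
Degrees of freedom = 4 − 1 = 3; critical value at α = 0.1 is 6.251.
Since 22.916 > 6.251, we reject the null hypothesis — the data do not fit the 9:3:3:1 ratio.

22.916; not consistent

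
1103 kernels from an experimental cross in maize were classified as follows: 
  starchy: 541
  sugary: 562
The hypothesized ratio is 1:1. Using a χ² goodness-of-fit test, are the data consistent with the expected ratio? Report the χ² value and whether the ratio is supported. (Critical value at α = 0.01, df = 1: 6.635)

Under the 1:1 hypothesis (Σ ratio = 2, N = 1103):
  starchy: 1103 × 1/2 = 551.5
  sugary: 1103 × 1/2 = 551.5
χ² = Σ (O − E)² / E
  starchy: (541 − 551.5)² / 551.5 = 0.1999
  sugary: (562 − 551.5)² / 551.5 = 0.1999
χ² = 0.1999 + 0.1999 = 0.3998 ≈ 0.400
Degrees of freedom = 2 − 1 = 1; critical value at α = 0.01 is 6.635.
Since 0.400 < 6.635, we fail to reject the null hypothesis — the data are consistent with the 1:1 ratio.

0.400; consistent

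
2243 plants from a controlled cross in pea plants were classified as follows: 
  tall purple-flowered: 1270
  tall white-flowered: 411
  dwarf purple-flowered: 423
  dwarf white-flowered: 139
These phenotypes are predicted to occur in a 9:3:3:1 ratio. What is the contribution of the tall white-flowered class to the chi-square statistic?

0.217

Total ratio parts = 16. Expected numbers out of 2243:
  tall purple-flowered: 2243 × 9/16 = 1261.6875
  tall white-flowered: 2243 × 3/16 = 420.5625
  dwarf purple-flowered: 2243 × 3/16 = 420.5625
  dwarf white-flowered: 2243 × 1/16 = 140.1875
Contribution of tall white-flowered: (411 − 420.5625)² / 420.5625 = 0.2174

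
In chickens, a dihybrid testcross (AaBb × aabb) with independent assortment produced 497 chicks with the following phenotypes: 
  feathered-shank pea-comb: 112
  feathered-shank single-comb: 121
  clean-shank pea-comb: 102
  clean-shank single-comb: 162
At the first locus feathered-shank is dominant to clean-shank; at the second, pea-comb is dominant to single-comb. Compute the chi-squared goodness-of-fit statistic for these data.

A dihybrid testcross with independent assortment gives a 1:1:1:1 ratio.
Total ratio parts = 4. Expected numbers out of 497:
  feathered-shank pea-comb: 497 × 1/4 = 124.25
  feathered-shank single-comb: 497 × 1/4 = 124.25
  clean-shank pea-comb: 497 × 1/4 = 124.25
  clean-shank single-comb: 497 × 1/4 = 124.25
χ² = Σ (O − E)² / E
  feathered-shank pea-comb: (112 − 124.25)² / 124.25 = 1.2077
  feathered-shank single-comb: (121 − 124.25)² / 124.25 = 0.0850
  clean-shank pea-comb: (102 − 124.25)² / 124.25 = 3.9844
  clean-shank single-comb: (162 − 124.25)² / 124.25 = 11.4693
χ² = 1.2077 + 0.0850 + 3.9844 + 11.4693 = 16.7464 ≈ 16.746

16.746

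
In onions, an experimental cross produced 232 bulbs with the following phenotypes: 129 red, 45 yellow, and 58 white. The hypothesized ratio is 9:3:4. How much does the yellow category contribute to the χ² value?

The 9:3:4 ratio has 16 parts, so with N = 232 the expected counts are:
  red: 232 × 9/16 = 130.5
  yellow: 232 × 3/16 = 43.5
  white: 232 × 4/16 = 58
Contribution of yellow: (45 − 43.5)² / 43.5 = 0.0517

0.052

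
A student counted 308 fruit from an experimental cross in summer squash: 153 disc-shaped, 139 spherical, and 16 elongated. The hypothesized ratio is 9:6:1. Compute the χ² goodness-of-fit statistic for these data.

Under the 9:6:1 hypothesis (Σ ratio = 16, N = 308):
  disc-shaped: 308 × 9/16 = 173.25
  spherical: 308 × 6/16 = 115.5
  elongated: 308 × 1/16 = 19.25
χ² = Σ (O − E)² / E
  disc-shaped: (153 − 173.25)² / 173.25 = 2.3669
  spherical: (139 − 115.5)² / 115.5 = 4.7814
  elongated: (16 − 19.25)² / 19.25 = 0.5487
χ² = 2.3669 + 4.7814 + 0.5487 = 7.697

7.697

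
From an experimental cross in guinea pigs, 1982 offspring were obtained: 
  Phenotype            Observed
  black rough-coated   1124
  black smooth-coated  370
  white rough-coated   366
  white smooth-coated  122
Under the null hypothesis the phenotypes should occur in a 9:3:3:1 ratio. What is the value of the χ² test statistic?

Total ratio parts = 16. Expected numbers out of 1982:
  black rough-coated: 1982 × 9/16 = 1114.875
  black smooth-coated: 1982 × 3/16 = 371.625
  white rough-coated: 1982 × 3/16 = 371.625
  white smooth-coated: 1982 × 1/16 = 123.875
χ² = Σ (O − E)² / E
  black rough-coated: (1124 − 1114.875)² / 1114.875 = 0.0747
  black smooth-coated: (370 − 371.625)² / 371.625 = 0.0071
  white rough-coated: (366 − 371.625)² / 371.625 = 0.0851
  white smooth-coated: (122 − 123.875)² / 123.875 = 0.0284
χ² = 0.0747 + 0.0071 + 0.0851 + 0.0284 = 0.1953 ≈ 0.195

0.195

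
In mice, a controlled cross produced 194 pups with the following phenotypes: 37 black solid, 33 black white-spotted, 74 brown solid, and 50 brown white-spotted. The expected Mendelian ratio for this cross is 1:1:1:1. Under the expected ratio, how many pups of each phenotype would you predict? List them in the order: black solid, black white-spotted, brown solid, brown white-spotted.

48.5, 48.5, 48.5, 48.5

Expected counts for N = 194 under a 1:1:1:1 ratio (total parts = 4):
  black solid: 194 × 1/4 = 48.5
  black white-spotted: 194 × 1/4 = 48.5
  brown solid: 194 × 1/4 = 48.5
  brown white-spotted: 194 × 1/4 = 48.5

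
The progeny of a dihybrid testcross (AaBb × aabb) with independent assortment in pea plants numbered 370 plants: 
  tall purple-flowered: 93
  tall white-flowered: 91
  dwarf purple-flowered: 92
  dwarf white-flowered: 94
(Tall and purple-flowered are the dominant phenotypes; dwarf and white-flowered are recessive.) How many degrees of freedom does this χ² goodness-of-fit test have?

A dihybrid testcross with independent assortment gives a 1:1:1:1 ratio.
A goodness-of-fit test with 4 phenotype classes has df = 4 − 1 = 3.

3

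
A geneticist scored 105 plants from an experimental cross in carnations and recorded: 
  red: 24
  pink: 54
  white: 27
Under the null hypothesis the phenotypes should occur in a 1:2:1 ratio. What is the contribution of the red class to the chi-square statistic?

0.193

Total ratio parts = 4. Expected numbers out of 105:
  red: 105 × 1/4 = 26.25
  pink: 105 × 2/4 = 52.5
  white: 105 × 1/4 = 26.25
Contribution of red: (24 − 26.25)² / 26.25 = 0.1929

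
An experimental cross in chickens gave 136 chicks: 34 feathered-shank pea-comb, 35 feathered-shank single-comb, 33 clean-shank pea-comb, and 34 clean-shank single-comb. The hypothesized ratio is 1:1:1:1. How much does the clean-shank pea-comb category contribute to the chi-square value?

0.029

Under the 1:1:1:1 hypothesis (Σ ratio = 4, N = 136):
  feathered-shank pea-comb: 136 × 1/4 = 34
  feathered-shank single-comb: 136 × 1/4 = 34
  clean-shank pea-comb: 136 × 1/4 = 34
  clean-shank single-comb: 136 × 1/4 = 34
Contribution of clean-shank pea-comb: (33 − 34)² / 34 = 0.0294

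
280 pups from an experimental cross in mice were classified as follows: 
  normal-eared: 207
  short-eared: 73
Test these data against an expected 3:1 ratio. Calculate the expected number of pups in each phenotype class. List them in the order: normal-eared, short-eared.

210, 70

The 3:1 ratio has 4 parts, so with N = 280 the expected counts are:
  normal-eared: 280 × 3/4 = 210
  short-eared: 280 × 1/4 = 70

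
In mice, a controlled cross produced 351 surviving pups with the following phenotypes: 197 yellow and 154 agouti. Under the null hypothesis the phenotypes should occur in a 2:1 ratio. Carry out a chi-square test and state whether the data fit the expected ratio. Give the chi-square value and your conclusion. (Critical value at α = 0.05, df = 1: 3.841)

17.551; not consistent

Under the 2:1 hypothesis (Σ ratio = 3, N = 351):
  yellow: 351 × 2/3 = 234
  agouti: 351 × 1/3 = 117
χ² = Σ (O − E)² / E
  yellow: (197 − 234)² / 234 = 5.8504
  agouti: (154 − 117)² / 117 = 11.7009
χ² = 5.8504 + 11.7009 = 17.5513 ≈ 17.551
Degrees of freedom = 2 − 1 = 1; critical value at α = 0.05 is 3.841.
Since 17.551 > 3.841, we reject the null hypothesis — the data do not fit the 2:1 ratio.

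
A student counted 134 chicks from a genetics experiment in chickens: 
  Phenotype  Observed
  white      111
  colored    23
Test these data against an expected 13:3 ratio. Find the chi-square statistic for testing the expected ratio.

Total ratio parts = 16. Expected numbers out of 134:
  white: 134 × 13/16 = 108.875
  colored: 134 × 3/16 = 25.125
χ² = Σ (O − E)² / E
  white: (111 − 108.875)² / 108.875 = 0.0415
  colored: (23 − 25.125)² / 25.125 = 0.1797
χ² = 0.0415 + 0.1797 = 0.2212 ≈ 0.221

0.221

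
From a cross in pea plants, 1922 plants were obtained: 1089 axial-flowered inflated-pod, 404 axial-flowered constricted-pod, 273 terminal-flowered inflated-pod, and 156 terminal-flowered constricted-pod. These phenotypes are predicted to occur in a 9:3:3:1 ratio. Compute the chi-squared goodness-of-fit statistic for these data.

The 9:3:3:1 ratio has 16 parts, so with N = 1922 the expected counts are:
  axial-flowered inflated-pod: 1922 × 9/16 = 1081.125
  axial-flowered constricted-pod: 1922 × 3/16 = 360.375
  terminal-flowered inflated-pod: 1922 × 3/16 = 360.375
  terminal-flowered constricted-pod: 1922 × 1/16 = 120.125
χ² = Σ (O − E)² / E
  axial-flowered inflated-pod: (1089 − 1081.125)² / 1081.125 = 0.0574
  axial-flowered constricted-pod: (404 − 360.375)² / 360.375 = 5.2810
  terminal-flowered inflated-pod: (273 − 360.375)² / 360.375 = 21.1846
  terminal-flowered constricted-pod: (156 − 120.125)² / 120.125 = 10.7140
χ² = 0.0574 + 5.2810 + 21.1846 + 10.7140 = 37.237

37.237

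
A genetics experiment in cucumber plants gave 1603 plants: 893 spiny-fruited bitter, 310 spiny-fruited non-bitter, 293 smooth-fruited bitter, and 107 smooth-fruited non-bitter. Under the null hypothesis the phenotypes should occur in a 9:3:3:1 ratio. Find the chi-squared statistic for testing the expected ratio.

Total ratio parts = 16. Expected numbers out of 1603:
  spiny-fruited bitter: 1603 × 9/16 = 901.6875
  spiny-fruited non-bitter: 1603 × 3/16 = 300.5625
  smooth-fruited bitter: 1603 × 3/16 = 300.5625
  smooth-fruited non-bitter: 1603 × 1/16 = 100.1875
χ² = Σ (O − E)² / E
  spiny-fruited bitter: (893 − 901.6875)² / 901.6875 = 0.0837
  spiny-fruited non-bitter: (310 − 300.5625)² / 300.5625 = 0.2963
  smooth-fruited bitter: (293 − 300.5625)² / 300.5625 = 0.1903
  smooth-fruited non-bitter: (107 − 100.1875)² / 100.1875 = 0.4632
χ² = 0.0837 + 0.2963 + 0.1903 + 0.4632 = 1.0335 ≈ 1.034

1.034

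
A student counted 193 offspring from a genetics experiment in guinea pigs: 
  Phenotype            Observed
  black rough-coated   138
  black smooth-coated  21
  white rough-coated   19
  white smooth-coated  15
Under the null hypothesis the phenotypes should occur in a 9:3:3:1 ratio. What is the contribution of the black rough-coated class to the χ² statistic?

Total ratio parts = 16. Expected numbers out of 193:
  black rough-coated: 193 × 9/16 = 108.5625
  black smooth-coated: 193 × 3/16 = 36.1875
  white rough-coated: 193 × 3/16 = 36.1875
  white smooth-coated: 193 × 1/16 = 12.0625
Contribution of black rough-coated: (138 − 108.5625)² / 108.5625 = 7.9822

7.982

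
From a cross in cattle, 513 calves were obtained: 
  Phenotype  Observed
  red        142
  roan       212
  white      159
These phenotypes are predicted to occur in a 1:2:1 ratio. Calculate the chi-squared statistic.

16.567

Expected counts for N = 513 under a 1:2:1 ratio (total parts = 4):
  red: 513 × 1/4 = 128.25
  roan: 513 × 2/4 = 256.5
  white: 513 × 1/4 = 128.25
χ² = Σ (O − E)² / E
  red: (142 − 128.25)² / 128.25 = 1.4742
  roan: (212 − 256.5)² / 256.5 = 7.7203
  white: (159 − 128.25)² / 128.25 = 7.3728
χ² = 1.4742 + 7.7203 + 7.3728 = 16.5673 ≈ 16.567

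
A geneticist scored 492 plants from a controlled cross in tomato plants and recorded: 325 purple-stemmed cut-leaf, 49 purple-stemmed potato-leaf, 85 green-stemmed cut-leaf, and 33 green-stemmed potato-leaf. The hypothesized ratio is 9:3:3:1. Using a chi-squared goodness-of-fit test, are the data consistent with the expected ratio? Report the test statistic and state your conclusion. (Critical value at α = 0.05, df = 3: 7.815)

The 9:3:3:1 ratio has 16 parts, so with N = 492 the expected counts are:
  purple-stemmed cut-leaf: 492 × 9/16 = 276.75
  purple-stemmed potato-leaf: 492 × 3/16 = 92.25
  green-stemmed cut-leaf: 492 × 3/16 = 92.25
  green-stemmed potato-leaf: 492 × 1/16 = 30.75
χ² = Σ (O − E)² / E
  purple-stemmed cut-leaf: (325 − 276.75)² / 276.75 = 8.4121
  purple-stemmed potato-leaf: (49 − 92.25)² / 92.25 = 20.2771
  green-stemmed cut-leaf: (85 − 92.25)² / 92.25 = 0.5698
  green-stemmed potato-leaf: (33 − 30.75)² / 30.75 = 0.1646
χ² = 8.4121 + 20.2771 + 0.5698 + 0.1646 = 29.4236 ≈ 29.424
Degrees of freedom = 4 − 1 = 3; critical value at α = 0.05 is 7.815.
Since 29.424 > 7.815, we reject the null hypothesis — the data do not fit the 9:3:3:1 ratio.

29.424; not consistent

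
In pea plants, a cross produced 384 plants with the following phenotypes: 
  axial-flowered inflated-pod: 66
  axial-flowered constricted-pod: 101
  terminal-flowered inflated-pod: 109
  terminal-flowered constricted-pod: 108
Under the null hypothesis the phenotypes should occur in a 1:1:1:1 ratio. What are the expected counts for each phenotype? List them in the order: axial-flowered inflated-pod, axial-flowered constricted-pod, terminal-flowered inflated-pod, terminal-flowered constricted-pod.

Total ratio parts = 4. Expected numbers out of 384:
  axial-flowered inflated-pod: 384 × 1/4 = 96
  axial-flowered constricted-pod: 384 × 1/4 = 96
  terminal-flowered inflated-pod: 384 × 1/4 = 96
  terminal-flowered constricted-pod: 384 × 1/4 = 96

96, 96, 96, 96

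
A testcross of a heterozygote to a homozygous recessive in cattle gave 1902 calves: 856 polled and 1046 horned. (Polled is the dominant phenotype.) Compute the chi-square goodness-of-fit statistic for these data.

A testcross of a heterozygote (Aa × aa) gives a 1:1 phenotypic ratio.
Total ratio parts = 2. Expected numbers out of 1902:
  polled: 1902 × 1/2 = 951
  horned: 1902 × 1/2 = 951
χ² = Σ (O − E)² / E
  polled: (856 − 951)² / 951 = 9.4900
  horned: (1046 − 951)² / 951 = 9.4900
χ² = 9.4900 + 9.4900 = 18.980

18.980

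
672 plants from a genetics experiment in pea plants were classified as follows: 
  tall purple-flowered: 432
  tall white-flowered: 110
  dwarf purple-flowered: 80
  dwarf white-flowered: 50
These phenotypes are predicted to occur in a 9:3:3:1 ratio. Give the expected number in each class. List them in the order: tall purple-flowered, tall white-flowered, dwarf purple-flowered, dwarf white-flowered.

378, 126, 126, 42

Under the 9:3:3:1 hypothesis (Σ ratio = 16, N = 672):
  tall purple-flowered: 672 × 9/16 = 378
  tall white-flowered: 672 × 3/16 = 126
  dwarf purple-flowered: 672 × 3/16 = 126
  dwarf white-flowered: 672 × 1/16 = 42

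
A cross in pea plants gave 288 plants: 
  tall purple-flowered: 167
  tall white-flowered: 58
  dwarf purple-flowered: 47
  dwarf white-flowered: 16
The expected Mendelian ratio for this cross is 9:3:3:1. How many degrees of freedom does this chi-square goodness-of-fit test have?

3

A goodness-of-fit test with 4 phenotype classes has df = 4 − 1 = 3.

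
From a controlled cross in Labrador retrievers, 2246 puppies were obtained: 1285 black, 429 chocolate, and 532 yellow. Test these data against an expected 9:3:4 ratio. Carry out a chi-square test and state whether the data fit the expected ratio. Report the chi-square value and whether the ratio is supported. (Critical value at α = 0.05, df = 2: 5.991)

Expected counts for N = 2246 under a 9:3:4 ratio (total parts = 16):
  black: 2246 × 9/16 = 1263.375
  chocolate: 2246 × 3/16 = 421.125
  yellow: 2246 × 4/16 = 561.5
χ² = Σ (O − E)² / E
  black: (1285 − 1263.375)² / 1263.375 = 0.3702
  chocolate: (429 − 421.125)² / 421.125 = 0.1473
  yellow: (532 − 561.5)² / 561.5 = 1.5499
χ² = 0.3702 + 0.1473 + 1.5499 = 2.0674 ≈ 2.067
Degrees of freedom = 3 − 1 = 2; critical value at α = 0.05 is 5.991.
Since 2.067 < 5.991, we fail to reject the null hypothesis — the data are consistent with the 9:3:4 ratio.

2.067; consistent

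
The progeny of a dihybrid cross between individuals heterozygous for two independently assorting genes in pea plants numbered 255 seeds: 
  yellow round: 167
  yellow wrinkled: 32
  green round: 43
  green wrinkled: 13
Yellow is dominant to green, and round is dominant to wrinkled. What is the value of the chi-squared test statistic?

A dihybrid F₂ with independent assortment and complete dominance at both loci gives a 9:3:3:1 phenotypic ratio.
Under the 9:3:3:1 hypothesis (Σ ratio = 16, N = 255):
  yellow round: 255 × 9/16 = 143.4375
  yellow wrinkled: 255 × 3/16 = 47.8125
  green round: 255 × 3/16 = 47.8125
  green wrinkled: 255 × 1/16 = 15.9375
χ² = Σ (O − E)² / E
  yellow round: (167 − 143.4375)² / 143.4375 = 3.8706
  yellow wrinkled: (32 − 47.8125)² / 47.8125 = 5.2295
  green round: (43 − 47.8125)² / 47.8125 = 0.4844
  green wrinkled: (13 − 15.9375)² / 15.9375 = 0.5414
χ² = 3.8706 + 5.2295 + 0.4844 + 0.5414 = 10.1259 ≈ 10.126

10.126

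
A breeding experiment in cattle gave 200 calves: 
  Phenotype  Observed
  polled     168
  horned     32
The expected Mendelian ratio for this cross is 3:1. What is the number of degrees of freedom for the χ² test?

1

A goodness-of-fit test with 2 phenotype classes has df = 2 − 1 = 1.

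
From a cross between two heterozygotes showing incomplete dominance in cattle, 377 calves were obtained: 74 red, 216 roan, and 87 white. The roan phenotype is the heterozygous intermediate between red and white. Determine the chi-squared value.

With incomplete dominance, a heterozygote × heterozygote cross gives a 1:2:1 phenotypic ratio.
Expected counts for N = 377 under a 1:2:1 ratio (total parts = 4):
  red: 377 × 1/4 = 94.25
  roan: 377 × 2/4 = 188.5
  white: 377 × 1/4 = 94.25
χ² = Σ (O − E)² / E
  red: (74 − 94.25)² / 94.25 = 4.3508
  roan: (216 − 188.5)² / 188.5 = 4.0119
  white: (87 − 94.25)² / 94.25 = 0.5577
χ² = 4.3508 + 4.0119 + 0.5577 = 8.9204 ≈ 8.920

8.920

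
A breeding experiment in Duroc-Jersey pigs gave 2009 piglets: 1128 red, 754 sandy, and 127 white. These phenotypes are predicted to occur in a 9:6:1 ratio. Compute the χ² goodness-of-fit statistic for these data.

Total ratio parts = 16. Expected numbers out of 2009:
  red: 2009 × 9/16 = 1130.0625
  sandy: 2009 × 6/16 = 753.375
  white: 2009 × 1/16 = 125.5625
χ² = Σ (O − E)² / E
  red: (1128 − 1130.0625)² / 1130.0625 = 0.0038
  sandy: (754 − 753.375)² / 753.375 = 0.0005
  white: (127 − 125.5625)² / 125.5625 = 0.0165
χ² = 0.0038 + 0.0005 + 0.0165 = 0.0208 ≈ 0.021

0.021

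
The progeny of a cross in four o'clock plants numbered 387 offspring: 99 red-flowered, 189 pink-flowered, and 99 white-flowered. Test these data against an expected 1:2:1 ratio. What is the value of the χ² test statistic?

0.209

Total ratio parts = 4. Expected numbers out of 387:
  red-flowered: 387 × 1/4 = 96.75
  pink-flowered: 387 × 2/4 = 193.5
  white-flowered: 387 × 1/4 = 96.75
χ² = Σ (O − E)² / E
  red-flowered: (99 − 96.75)² / 96.75 = 0.0523
  pink-flowered: (189 − 193.5)² / 193.5 = 0.1047
  white-flowered: (99 − 96.75)² / 96.75 = 0.0523
χ² = 0.0523 + 0.1047 + 0.0523 = 0.2093 ≈ 0.209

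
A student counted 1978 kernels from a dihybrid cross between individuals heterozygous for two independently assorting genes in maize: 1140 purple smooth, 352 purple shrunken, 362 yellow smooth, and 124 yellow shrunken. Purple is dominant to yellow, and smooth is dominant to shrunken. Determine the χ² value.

A dihybrid F₂ with independent assortment and complete dominance at both loci gives a 9:3:3:1 phenotypic ratio.
Total ratio parts = 16. Expected numbers out of 1978:
  purple smooth: 1978 × 9/16 = 1112.625
  purple shrunken: 1978 × 3/16 = 370.875
  yellow smooth: 1978 × 3/16 = 370.875
  yellow shrunken: 1978 × 1/16 = 123.625
χ² = Σ (O − E)² / E
  purple smooth: (1140 − 1112.625)² / 1112.625 = 0.6735
  purple shrunken: (352 − 370.875)² / 370.875 = 0.9606
  yellow smooth: (362 − 370.875)² / 370.875 = 0.2124
  yellow shrunken: (124 − 123.625)² / 123.625 = 0.0011
χ² = 0.6735 + 0.9606 + 0.2124 + 0.0011 = 1.8476 ≈ 1.848

1.848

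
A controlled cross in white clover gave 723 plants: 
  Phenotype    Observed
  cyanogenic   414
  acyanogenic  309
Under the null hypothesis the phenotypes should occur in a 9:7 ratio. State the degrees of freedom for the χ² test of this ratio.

1

A goodness-of-fit test with 2 phenotype classes has df = 2 − 1 = 1.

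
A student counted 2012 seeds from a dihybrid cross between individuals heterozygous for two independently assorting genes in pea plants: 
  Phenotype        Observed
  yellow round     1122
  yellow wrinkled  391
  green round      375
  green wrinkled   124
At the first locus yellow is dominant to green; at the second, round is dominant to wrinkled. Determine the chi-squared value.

A dihybrid F₂ with independent assortment and complete dominance at both loci gives a 9:3:3:1 phenotypic ratio.
Total ratio parts = 16. Expected numbers out of 2012:
  yellow round: 2012 × 9/16 = 1131.75
  yellow wrinkled: 2012 × 3/16 = 377.25
  green round: 2012 × 3/16 = 377.25
  green wrinkled: 2012 × 1/16 = 125.75
χ² = Σ (O − E)² / E
  yellow round: (1122 − 1131.75)² / 1131.75 = 0.0840
  yellow wrinkled: (391 − 377.25)² / 377.25 = 0.5012
  green round: (375 − 377.25)² / 377.25 = 0.0134
  green wrinkled: (124 − 125.75)² / 125.75 = 0.0244
χ² = 0.0840 + 0.5012 + 0.0134 + 0.0244 = 0.623

0.623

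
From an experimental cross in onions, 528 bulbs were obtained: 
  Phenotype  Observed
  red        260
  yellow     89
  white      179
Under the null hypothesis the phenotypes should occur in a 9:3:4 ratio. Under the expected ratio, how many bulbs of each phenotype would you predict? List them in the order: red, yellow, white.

The 9:3:4 ratio has 16 parts, so with N = 528 the expected counts are:
  red: 528 × 9/16 = 297
  yellow: 528 × 3/16 = 99
  white: 528 × 4/16 = 132

297, 99, 132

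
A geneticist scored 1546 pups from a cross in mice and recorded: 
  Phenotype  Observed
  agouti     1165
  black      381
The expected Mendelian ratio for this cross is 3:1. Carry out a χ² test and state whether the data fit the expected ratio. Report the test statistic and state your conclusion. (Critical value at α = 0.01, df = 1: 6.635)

Total ratio parts = 4. Expected numbers out of 1546:
  agouti: 1546 × 3/4 = 1159.5
  black: 1546 × 1/4 = 386.5
χ² = Σ (O − E)² / E
  agouti: (1165 − 1159.5)² / 1159.5 = 0.0261
  black: (381 − 386.5)² / 386.5 = 0.0783
χ² = 0.0261 + 0.0783 = 0.1044 ≈ 0.104
Degrees of freedom = 2 − 1 = 1; critical value at α = 0.01 is 6.635.
Since 0.104 < 6.635, we fail to reject the null hypothesis — the data are consistent with the 3:1 ratio.

0.104; consistent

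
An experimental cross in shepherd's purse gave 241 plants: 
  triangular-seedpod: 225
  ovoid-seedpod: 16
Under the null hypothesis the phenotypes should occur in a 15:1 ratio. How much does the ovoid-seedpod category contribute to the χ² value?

Total ratio parts = 16. Expected numbers out of 241:
  triangular-seedpod: 241 × 15/16 = 225.9375
  ovoid-seedpod: 241 × 1/16 = 15.0625
Contribution of ovoid-seedpod: (16 − 15.0625)² / 15.0625 = 0.0584

0.058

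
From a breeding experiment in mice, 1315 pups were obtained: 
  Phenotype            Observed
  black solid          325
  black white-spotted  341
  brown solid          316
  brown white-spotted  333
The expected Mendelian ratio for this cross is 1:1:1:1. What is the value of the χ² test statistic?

Expected counts for N = 1315 under a 1:1:1:1 ratio (total parts = 4):
  black solid: 1315 × 1/4 = 328.75
  black white-spotted: 1315 × 1/4 = 328.75
  brown solid: 1315 × 1/4 = 328.75
  brown white-spotted: 1315 × 1/4 = 328.75
χ² = Σ (O − E)² / E
  black solid: (325 − 328.75)² / 328.75 = 0.0428
  black white-spotted: (341 − 328.75)² / 328.75 = 0.4565
  brown solid: (316 − 328.75)² / 328.75 = 0.4945
  brown white-spotted: (333 − 328.75)² / 328.75 = 0.0549
χ² = 0.0428 + 0.4565 + 0.4945 + 0.0549 = 1.0487 ≈ 1.049

1.049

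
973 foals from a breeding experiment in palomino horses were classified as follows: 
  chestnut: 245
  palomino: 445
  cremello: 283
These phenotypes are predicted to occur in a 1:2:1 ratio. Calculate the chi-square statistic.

10.048

Under the 1:2:1 hypothesis (Σ ratio = 4, N = 973):
  chestnut: 973 × 1/4 = 243.25
  palomino: 973 × 2/4 = 486.5
  cremello: 973 × 1/4 = 243.25
χ² = Σ (O − E)² / E
  chestnut: (245 − 243.25)² / 243.25 = 0.0126
  palomino: (445 − 486.5)² / 486.5 = 3.5401
  cremello: (283 − 243.25)² / 243.25 = 6.4956
χ² = 0.0126 + 3.5401 + 6.4956 = 10.0483 ≈ 10.048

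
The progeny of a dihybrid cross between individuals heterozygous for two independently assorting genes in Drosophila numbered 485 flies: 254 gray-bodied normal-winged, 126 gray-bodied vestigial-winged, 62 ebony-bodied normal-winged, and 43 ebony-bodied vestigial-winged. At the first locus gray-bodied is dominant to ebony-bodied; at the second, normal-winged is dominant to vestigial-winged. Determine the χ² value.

A dihybrid F₂ with independent assortment and complete dominance at both loci gives a 9:3:3:1 phenotypic ratio.
Total ratio parts = 16. Expected numbers out of 485:
  gray-bodied normal-winged: 485 × 9/16 = 272.8125
  gray-bodied vestigial-winged: 485 × 3/16 = 90.9375
  ebony-bodied normal-winged: 485 × 3/16 = 90.9375
  ebony-bodied vestigial-winged: 485 × 1/16 = 30.3125
χ² = Σ (O − E)² / E
  gray-bodied normal-winged: (254 − 272.8125)² / 272.8125 = 1.2973
  gray-bodied vestigial-winged: (126 − 90.9375)² / 90.9375 = 13.5189
  ebony-bodied normal-winged: (62 − 90.9375)² / 90.9375 = 9.2083
  ebony-bodied vestigial-winged: (43 − 30.3125)² / 30.3125 = 5.3104
χ² = 1.2973 + 13.5189 + 9.2083 + 5.3104 = 29.3349 ≈ 29.335

29.335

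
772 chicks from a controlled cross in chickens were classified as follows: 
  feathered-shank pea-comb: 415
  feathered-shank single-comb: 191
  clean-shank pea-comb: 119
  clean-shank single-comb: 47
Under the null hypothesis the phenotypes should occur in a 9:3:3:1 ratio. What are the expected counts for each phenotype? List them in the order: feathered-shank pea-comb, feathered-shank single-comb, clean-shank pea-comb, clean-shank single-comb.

Under the 9:3:3:1 hypothesis (Σ ratio = 16, N = 772):
  feathered-shank pea-comb: 772 × 9/16 = 434.25
  feathered-shank single-comb: 772 × 3/16 = 144.75
  clean-shank pea-comb: 772 × 3/16 = 144.75
  clean-shank single-comb: 772 × 1/16 = 48.25

434.25, 144.75, 144.75, 48.25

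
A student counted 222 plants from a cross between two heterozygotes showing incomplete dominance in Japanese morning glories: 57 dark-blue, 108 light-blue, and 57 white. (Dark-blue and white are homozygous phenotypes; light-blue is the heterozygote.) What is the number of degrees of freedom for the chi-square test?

With incomplete dominance, a heterozygote × heterozygote cross gives a 1:2:1 phenotypic ratio.
A goodness-of-fit test with 3 phenotype classes has df = 3 − 1 = 2.

2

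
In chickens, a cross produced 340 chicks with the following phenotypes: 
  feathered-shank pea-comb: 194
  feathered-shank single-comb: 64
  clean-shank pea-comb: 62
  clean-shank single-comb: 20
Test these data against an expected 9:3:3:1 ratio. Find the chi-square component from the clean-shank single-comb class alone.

0.074

The 9:3:3:1 ratio has 16 parts, so with N = 340 the expected counts are:
  feathered-shank pea-comb: 340 × 9/16 = 191.25
  feathered-shank single-comb: 340 × 3/16 = 63.75
  clean-shank pea-comb: 340 × 3/16 = 63.75
  clean-shank single-comb: 340 × 1/16 = 21.25
Contribution of clean-shank single-comb: (20 − 21.25)² / 21.25 = 0.0735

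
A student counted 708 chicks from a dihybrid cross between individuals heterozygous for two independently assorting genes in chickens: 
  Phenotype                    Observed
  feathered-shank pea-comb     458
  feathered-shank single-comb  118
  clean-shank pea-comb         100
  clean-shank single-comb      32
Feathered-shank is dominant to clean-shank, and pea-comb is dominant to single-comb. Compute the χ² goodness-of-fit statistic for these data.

22.074

A dihybrid F₂ with independent assortment and complete dominance at both loci gives a 9:3:3:1 phenotypic ratio.
Under the 9:3:3:1 hypothesis (Σ ratio = 16, N = 708):
  feathered-shank pea-comb: 708 × 9/16 = 398.25
  feathered-shank single-comb: 708 × 3/16 = 132.75
  clean-shank pea-comb: 708 × 3/16 = 132.75
  clean-shank single-comb: 708 × 1/16 = 44.25
χ² = Σ (O − E)² / E
  feathered-shank pea-comb: (458 − 398.25)² / 398.25 = 8.9644
  feathered-shank single-comb: (118 − 132.75)² / 132.75 = 1.6389
  clean-shank pea-comb: (100 − 132.75)² / 132.75 = 8.0796
  clean-shank single-comb: (32 − 44.25)² / 44.25 = 3.3912
χ² = 8.9644 + 1.6389 + 8.0796 + 3.3912 = 22.0741 ≈ 22.074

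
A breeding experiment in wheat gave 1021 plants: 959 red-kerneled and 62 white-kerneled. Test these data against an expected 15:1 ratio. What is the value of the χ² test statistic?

0.055

Under the 15:1 hypothesis (Σ ratio = 16, N = 1021):
  red-kerneled: 1021 × 15/16 = 957.1875
  white-kerneled: 1021 × 1/16 = 63.8125
χ² = Σ (O − E)² / E
  red-kerneled: (959 − 957.1875)² / 957.1875 = 0.0034
  white-kerneled: (62 − 63.8125)² / 63.8125 = 0.0515
χ² = 0.0034 + 0.0515 = 0.0549 ≈ 0.055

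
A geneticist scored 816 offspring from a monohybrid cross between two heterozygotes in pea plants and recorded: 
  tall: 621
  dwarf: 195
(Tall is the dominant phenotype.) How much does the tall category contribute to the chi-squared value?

For a monohybrid cross between heterozygotes with complete dominance, the expected phenotypic ratio is 3:1.
Expected counts for N = 816 under a 3:1 ratio (total parts = 4):
  tall: 816 × 3/4 = 612
  dwarf: 816 × 1/4 = 204
Contribution of tall: (621 − 612)² / 612 = 0.1324

0.132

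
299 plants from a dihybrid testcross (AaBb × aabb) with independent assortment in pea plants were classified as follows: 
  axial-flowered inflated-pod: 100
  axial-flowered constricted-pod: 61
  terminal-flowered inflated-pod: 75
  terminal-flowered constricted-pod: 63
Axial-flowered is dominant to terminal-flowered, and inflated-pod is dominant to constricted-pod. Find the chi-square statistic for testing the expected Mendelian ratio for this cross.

12.906

A dihybrid testcross with independent assortment gives a 1:1:1:1 ratio.
Under the 1:1:1:1 hypothesis (Σ ratio = 4, N = 299):
  axial-flowered inflated-pod: 299 × 1/4 = 74.75
  axial-flowered constricted-pod: 299 × 1/4 = 74.75
  terminal-flowered inflated-pod: 299 × 1/4 = 74.75
  terminal-flowered constricted-pod: 299 × 1/4 = 74.75
χ² = Σ (O − E)² / E
  axial-flowered inflated-pod: (100 − 74.75)² / 74.75 = 8.5293
  axial-flowered constricted-pod: (61 − 74.75)² / 74.75 = 2.5293
  terminal-flowered inflated-pod: (75 − 74.75)² / 74.75 = 0.0008
  terminal-flowered constricted-pod: (63 − 74.75)² / 74.75 = 1.8470
χ² = 8.5293 + 2.5293 + 0.0008 + 1.8470 = 12.9064 ≈ 12.906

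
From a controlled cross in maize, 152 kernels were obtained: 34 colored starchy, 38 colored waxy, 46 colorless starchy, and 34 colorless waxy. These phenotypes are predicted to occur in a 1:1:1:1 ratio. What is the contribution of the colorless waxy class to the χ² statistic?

0.421

Total ratio parts = 4. Expected numbers out of 152:
  colored starchy: 152 × 1/4 = 38
  colored waxy: 152 × 1/4 = 38
  colorless starchy: 152 × 1/4 = 38
  colorless waxy: 152 × 1/4 = 38
Contribution of colorless waxy: (34 − 38)² / 38 = 0.4211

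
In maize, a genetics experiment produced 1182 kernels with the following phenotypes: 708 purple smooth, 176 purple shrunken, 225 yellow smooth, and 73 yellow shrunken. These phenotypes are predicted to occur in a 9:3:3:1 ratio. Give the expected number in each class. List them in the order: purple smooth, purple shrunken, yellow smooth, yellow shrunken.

Total ratio parts = 16. Expected numbers out of 1182:
  purple smooth: 1182 × 9/16 = 664.875
  purple shrunken: 1182 × 3/16 = 221.625
  yellow smooth: 1182 × 3/16 = 221.625
  yellow shrunken: 1182 × 1/16 = 73.875

664.875, 221.625, 221.625, 73.875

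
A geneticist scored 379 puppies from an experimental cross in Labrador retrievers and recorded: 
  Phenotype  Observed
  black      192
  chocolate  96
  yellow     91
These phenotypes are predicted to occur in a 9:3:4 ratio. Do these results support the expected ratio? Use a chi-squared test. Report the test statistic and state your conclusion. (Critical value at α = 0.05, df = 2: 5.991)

Under the 9:3:4 hypothesis (Σ ratio = 16, N = 379):
  black: 379 × 9/16 = 213.1875
  chocolate: 379 × 3/16 = 71.0625
  yellow: 379 × 4/16 = 94.75
χ² = Σ (O − E)² / E
  black: (192 − 213.1875)² / 213.1875 = 2.1057
  chocolate: (96 − 71.0625)² / 71.0625 = 8.7512
  yellow: (91 − 94.75)² / 94.75 = 0.1484
χ² = 2.1057 + 8.7512 + 0.1484 = 11.0053 ≈ 11.005
Degrees of freedom = 3 − 1 = 2; critical value at α = 0.05 is 5.991.
Since 11.005 > 5.991, we reject the null hypothesis — the data do not fit the 9:3:4 ratio.

11.005; not consistent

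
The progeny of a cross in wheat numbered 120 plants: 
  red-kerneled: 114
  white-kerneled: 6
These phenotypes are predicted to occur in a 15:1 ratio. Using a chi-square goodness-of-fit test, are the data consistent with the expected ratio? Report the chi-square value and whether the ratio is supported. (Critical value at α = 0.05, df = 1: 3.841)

Total ratio parts = 16. Expected numbers out of 120:
  red-kerneled: 120 × 15/16 = 112.5
  white-kerneled: 120 × 1/16 = 7.5
χ² = Σ (O − E)² / E
  red-kerneled: (114 − 112.5)² / 112.5 = 0.0200
  white-kerneled: (6 − 7.5)² / 7.5 = 0.3000
χ² = 0.0200 + 0.3000 = 0.320
Degrees of freedom = 2 − 1 = 1; critical value at α = 0.05 is 3.841.
Since 0.320 < 3.841, we fail to reject the null hypothesis — the data are consistent with the 15:1 ratio.

0.320; consistent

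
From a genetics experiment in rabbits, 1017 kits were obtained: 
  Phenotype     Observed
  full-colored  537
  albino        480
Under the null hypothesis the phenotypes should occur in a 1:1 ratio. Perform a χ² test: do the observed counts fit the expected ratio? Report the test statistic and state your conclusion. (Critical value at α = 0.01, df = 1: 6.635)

Under the 1:1 hypothesis (Σ ratio = 2, N = 1017):
  full-colored: 1017 × 1/2 = 508.5
  albino: 1017 × 1/2 = 508.5
χ² = Σ (O − E)² / E
  full-colored: (537 − 508.5)² / 508.5 = 1.5973
  albino: (480 − 508.5)² / 508.5 = 1.5973
χ² = 1.5973 + 1.5973 = 3.1946 ≈ 3.195
Degrees of freedom = 2 − 1 = 1; critical value at α = 0.01 is 6.635.
Since 3.195 < 6.635, we fail to reject the null hypothesis — the data are consistent with the 1:1 ratio.

3.195; consistent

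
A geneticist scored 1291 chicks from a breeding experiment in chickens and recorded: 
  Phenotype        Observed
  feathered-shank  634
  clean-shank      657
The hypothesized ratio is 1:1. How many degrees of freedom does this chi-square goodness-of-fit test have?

A goodness-of-fit test with 2 phenotype classes has df = 2 − 1 = 1.

1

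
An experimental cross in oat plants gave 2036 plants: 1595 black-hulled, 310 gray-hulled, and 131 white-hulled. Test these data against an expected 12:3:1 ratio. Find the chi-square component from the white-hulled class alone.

Expected counts for N = 2036 under a 12:3:1 ratio (total parts = 16):
  black-hulled: 2036 × 12/16 = 1527
  gray-hulled: 2036 × 3/16 = 381.75
  white-hulled: 2036 × 1/16 = 127.25
Contribution of white-hulled: (131 − 127.25)² / 127.25 = 0.1105

0.111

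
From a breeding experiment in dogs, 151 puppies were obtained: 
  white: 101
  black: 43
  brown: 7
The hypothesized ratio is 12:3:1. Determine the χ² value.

Total ratio parts = 16. Expected numbers out of 151:
  white: 151 × 12/16 = 113.25
  black: 151 × 3/16 = 28.3125
  brown: 151 × 1/16 = 9.4375
χ² = Σ (O − E)² / E
  white: (101 − 113.25)² / 113.25 = 1.3251
  black: (43 − 28.3125)² / 28.3125 = 7.6193
  brown: (7 − 9.4375)² / 9.4375 = 0.6296
χ² = 1.3251 + 7.6193 + 0.6296 = 9.574

9.574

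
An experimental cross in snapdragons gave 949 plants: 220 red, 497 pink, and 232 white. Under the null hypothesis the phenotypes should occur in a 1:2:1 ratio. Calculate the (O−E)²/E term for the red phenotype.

Expected counts for N = 949 under a 1:2:1 ratio (total parts = 4):
  red: 949 × 1/4 = 237.25
  pink: 949 × 2/4 = 474.5
  white: 949 × 1/4 = 237.25
Contribution of red: (220 − 237.25)² / 237.25 = 1.2542

1.254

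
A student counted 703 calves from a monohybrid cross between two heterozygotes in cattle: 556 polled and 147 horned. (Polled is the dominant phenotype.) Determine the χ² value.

For a monohybrid cross between heterozygotes with complete dominance, the expected phenotypic ratio is 3:1.
Expected counts for N = 703 under a 3:1 ratio (total parts = 4):
  polled: 703 × 3/4 = 527.25
  horned: 703 × 1/4 = 175.75
χ² = Σ (O − E)² / E
  polled: (556 − 527.25)² / 527.25 = 1.5677
  horned: (147 − 175.75)² / 175.75 = 4.7031
χ² = 1.5677 + 4.7031 = 6.2708 ≈ 6.271

6.271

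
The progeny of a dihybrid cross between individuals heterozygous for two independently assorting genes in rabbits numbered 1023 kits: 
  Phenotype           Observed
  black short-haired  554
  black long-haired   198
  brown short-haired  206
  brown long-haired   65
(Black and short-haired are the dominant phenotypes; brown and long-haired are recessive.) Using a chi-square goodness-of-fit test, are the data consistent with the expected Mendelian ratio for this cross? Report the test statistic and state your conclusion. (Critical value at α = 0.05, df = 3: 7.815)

2.065; consistent

A dihybrid F₂ with independent assortment and complete dominance at both loci gives a 9:3:3:1 phenotypic ratio.
Expected counts for N = 1023 under a 9:3:3:1 ratio (total parts = 16):
  black short-haired: 1023 × 9/16 = 575.4375
  black long-haired: 1023 × 3/16 = 191.8125
  brown short-haired: 1023 × 3/16 = 191.8125
  brown long-haired: 1023 × 1/16 = 63.9375
χ² = Σ (O − E)² / E
  black short-haired: (554 − 575.4375)² / 575.4375 = 0.7986
  black long-haired: (198 − 191.8125)² / 191.8125 = 0.1996
  brown short-haired: (206 − 191.8125)² / 191.8125 = 1.0494
  brown long-haired: (65 − 63.9375)² / 63.9375 = 0.0177
χ² = 0.7986 + 0.1996 + 1.0494 + 0.0177 = 2.0653 ≈ 2.065
Degrees of freedom = 4 − 1 = 3; critical value at α = 0.05 is 7.815.
Since 2.065 < 7.815, we fail to reject the null hypothesis — the data are consistent with the 9:3:3:1 ratio.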